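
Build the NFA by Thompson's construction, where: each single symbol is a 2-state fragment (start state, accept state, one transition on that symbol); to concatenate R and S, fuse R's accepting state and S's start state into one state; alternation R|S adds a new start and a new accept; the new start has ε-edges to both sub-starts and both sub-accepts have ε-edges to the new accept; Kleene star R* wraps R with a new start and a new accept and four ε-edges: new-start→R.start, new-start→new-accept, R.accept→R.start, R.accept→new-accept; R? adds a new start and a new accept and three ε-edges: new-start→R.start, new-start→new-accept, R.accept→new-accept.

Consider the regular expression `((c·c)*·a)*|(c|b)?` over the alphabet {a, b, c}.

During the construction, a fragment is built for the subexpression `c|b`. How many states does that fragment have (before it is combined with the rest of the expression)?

6

Fragment for `c|b`:
Each of the 2 symbol leaves contributes a 2-state fragment.
  c|b = 6 states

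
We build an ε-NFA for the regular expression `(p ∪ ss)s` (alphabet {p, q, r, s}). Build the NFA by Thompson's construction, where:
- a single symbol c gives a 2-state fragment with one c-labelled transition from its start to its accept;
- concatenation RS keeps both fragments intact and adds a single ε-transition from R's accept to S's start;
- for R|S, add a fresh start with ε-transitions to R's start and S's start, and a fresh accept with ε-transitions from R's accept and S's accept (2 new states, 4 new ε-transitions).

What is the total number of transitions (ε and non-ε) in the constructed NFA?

10

Per subexpression:
Each of the 4 symbol leaves contributes 1 transition (1 symbol, 0 ε).
  ss — 3 transitions (2 symbol, 1 ε)
  p ∪ ss — 8 transitions (3 symbol, 5 ε)
  (p ∪ ss)s — 10 transitions (4 symbol, 6 ε)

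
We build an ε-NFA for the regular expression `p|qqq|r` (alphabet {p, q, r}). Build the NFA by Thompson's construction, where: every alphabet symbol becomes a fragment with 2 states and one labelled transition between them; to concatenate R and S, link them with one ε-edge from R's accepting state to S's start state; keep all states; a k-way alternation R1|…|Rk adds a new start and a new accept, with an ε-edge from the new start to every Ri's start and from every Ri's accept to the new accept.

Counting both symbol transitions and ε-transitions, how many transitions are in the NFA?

Per subexpression:
Each of the 5 symbol leaves contributes 1 transition (1 symbol, 0 ε).
  qqq — 5 transitions (3 symbol, 2 ε)
  p|qqq|r — 13 transitions (5 symbol, 8 ε)

13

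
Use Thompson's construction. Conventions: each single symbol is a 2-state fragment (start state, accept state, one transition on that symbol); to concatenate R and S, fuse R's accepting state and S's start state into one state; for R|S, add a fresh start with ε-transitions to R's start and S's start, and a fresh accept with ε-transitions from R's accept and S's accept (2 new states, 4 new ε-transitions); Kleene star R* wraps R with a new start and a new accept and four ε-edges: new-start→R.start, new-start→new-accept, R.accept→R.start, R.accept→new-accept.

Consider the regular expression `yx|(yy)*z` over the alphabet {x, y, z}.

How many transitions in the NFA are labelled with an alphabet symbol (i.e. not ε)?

5

Building bottom-up:
Each of the 5 symbol leaves contributes exactly 1 symbol transition.
  yx — 2 symbol transitions
  yy — 2 symbol transitions
  (yy)* — 2 symbol transitions
  (yy)*z — 3 symbol transitions
  yx|(yy)*z — 5 symbol transitions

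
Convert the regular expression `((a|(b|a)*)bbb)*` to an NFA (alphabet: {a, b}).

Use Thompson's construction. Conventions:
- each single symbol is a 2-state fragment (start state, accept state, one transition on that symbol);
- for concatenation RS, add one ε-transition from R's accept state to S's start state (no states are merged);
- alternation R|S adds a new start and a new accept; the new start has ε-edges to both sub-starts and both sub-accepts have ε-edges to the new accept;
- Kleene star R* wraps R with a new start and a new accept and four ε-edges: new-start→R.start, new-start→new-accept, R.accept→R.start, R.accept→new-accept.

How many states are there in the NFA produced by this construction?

20

Recursing over subexpressions:
Each of the 6 symbol leaves contributes a 2-state fragment.
  b|a — 6 states
  (b|a)* — 8 states
  a|(b|a)* — 12 states
  (a|(b|a)*)bbb — 18 states
  ((a|(b|a)*)bbb)* — 20 states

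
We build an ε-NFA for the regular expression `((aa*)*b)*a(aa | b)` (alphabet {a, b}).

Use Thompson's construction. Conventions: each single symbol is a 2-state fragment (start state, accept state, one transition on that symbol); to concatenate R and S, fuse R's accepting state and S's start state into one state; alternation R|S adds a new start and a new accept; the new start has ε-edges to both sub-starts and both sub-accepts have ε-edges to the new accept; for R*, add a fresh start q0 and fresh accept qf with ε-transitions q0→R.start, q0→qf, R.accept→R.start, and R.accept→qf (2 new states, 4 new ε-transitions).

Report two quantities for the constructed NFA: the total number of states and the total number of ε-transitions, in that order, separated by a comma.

17, 16

Per subexpression:
Each of the 7 symbol leaves contributes 2 states and 0 ε-transitions.
  a* : 4 states, 4 ε-transitions
  aa* : 5 states, 4 ε-transitions
  (aa*)* : 7 states, 8 ε-transitions
  (aa*)*b : 8 states, 8 ε-transitions
  ((aa*)*b)* : 10 states, 12 ε-transitions
  aa : 3 states, 0 ε-transitions
  aa | b : 7 states, 4 ε-transitions
  ((aa*)*b)*a(aa | b) : 17 states, 16 ε-transitions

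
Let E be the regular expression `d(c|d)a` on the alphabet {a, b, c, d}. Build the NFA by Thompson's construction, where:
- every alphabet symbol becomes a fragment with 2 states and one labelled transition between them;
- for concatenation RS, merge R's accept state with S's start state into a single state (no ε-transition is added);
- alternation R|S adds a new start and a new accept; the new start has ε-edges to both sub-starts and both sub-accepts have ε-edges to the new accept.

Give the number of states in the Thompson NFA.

8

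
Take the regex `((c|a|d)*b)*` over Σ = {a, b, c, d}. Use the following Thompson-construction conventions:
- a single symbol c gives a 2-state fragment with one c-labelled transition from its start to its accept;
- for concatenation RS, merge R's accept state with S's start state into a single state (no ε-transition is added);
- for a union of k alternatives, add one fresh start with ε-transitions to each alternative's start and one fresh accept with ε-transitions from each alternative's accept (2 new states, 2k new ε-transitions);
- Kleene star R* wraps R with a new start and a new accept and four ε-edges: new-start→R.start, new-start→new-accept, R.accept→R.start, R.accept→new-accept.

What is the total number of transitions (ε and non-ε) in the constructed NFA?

Per subexpression:
Each of the 4 symbol leaves contributes 1 transition (1 symbol, 0 ε).
  c|a|d = 9 transitions (3 symbol, 6 ε)
  (c|a|d)* = 13 transitions (3 symbol, 10 ε)
  (c|a|d)*b = 14 transitions (4 symbol, 10 ε)
  ((c|a|d)*b)* = 18 transitions (4 symbol, 14 ε)

18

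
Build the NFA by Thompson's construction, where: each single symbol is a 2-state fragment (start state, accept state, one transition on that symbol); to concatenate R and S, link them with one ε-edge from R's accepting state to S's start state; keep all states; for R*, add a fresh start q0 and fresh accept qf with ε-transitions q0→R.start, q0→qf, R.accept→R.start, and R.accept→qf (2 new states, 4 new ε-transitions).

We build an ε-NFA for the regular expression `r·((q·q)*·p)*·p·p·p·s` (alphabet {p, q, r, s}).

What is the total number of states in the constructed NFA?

20

Recursing over subexpressions:
Each of the 8 symbol leaves contributes a 2-state fragment.
  q·q → 4 states
  (q·q)* → 6 states
  (q·q)*·p → 8 states
  ((q·q)*·p)* → 10 states
  r·((q·q)*·p)*·p·p·p·s → 20 states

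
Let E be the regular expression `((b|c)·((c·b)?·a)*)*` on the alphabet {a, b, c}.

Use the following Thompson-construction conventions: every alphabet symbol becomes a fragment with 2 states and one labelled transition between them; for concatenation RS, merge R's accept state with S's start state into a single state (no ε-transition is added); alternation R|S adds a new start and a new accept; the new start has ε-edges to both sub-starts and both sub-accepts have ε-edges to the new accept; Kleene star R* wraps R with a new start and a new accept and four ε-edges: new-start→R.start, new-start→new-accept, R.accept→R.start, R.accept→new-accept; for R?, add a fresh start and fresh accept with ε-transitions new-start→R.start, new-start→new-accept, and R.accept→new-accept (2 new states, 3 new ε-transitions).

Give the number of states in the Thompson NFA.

15

Building bottom-up:
Each of the 5 symbol leaves contributes a 2-state fragment.
  b|c → 6 states
  c·b → 3 states
  (c·b)? → 5 states
  (c·b)?·a → 6 states
  ((c·b)?·a)* → 8 states
  (b|c)·((c·b)?·a)* → 13 states
  ((b|c)·((c·b)?·a)*)* → 15 states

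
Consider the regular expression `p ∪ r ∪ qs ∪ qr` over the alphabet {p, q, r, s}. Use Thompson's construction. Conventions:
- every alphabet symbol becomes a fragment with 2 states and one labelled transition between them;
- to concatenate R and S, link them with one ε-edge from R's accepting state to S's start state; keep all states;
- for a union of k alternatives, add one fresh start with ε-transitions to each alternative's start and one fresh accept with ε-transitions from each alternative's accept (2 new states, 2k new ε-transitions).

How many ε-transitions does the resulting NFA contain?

10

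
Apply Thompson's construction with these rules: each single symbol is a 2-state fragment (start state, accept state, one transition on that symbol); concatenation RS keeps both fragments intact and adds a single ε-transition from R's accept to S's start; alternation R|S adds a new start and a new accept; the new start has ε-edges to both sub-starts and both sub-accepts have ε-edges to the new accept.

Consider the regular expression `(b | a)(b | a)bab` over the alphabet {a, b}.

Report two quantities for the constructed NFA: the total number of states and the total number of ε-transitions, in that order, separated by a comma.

Bottom-up over the parse tree:
Each of the 7 symbol leaves contributes 2 states and 0 ε-transitions.
  b | a — 6 states, 4 ε-transitions
  b | a — 6 states, 4 ε-transitions
  (b | a)(b | a)bab — 18 states, 12 ε-transitions

18, 12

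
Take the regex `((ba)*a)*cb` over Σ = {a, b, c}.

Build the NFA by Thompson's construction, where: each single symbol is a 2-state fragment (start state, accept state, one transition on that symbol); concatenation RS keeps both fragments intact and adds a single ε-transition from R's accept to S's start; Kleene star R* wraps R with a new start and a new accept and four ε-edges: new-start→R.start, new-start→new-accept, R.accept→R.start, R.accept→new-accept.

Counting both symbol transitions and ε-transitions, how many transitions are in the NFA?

17

Building bottom-up:
Each of the 5 symbol leaves contributes 1 transition (1 symbol, 0 ε).
  ba → 3 transitions (2 symbol, 1 ε)
  (ba)* → 7 transitions (2 symbol, 5 ε)
  (ba)*a → 9 transitions (3 symbol, 6 ε)
  ((ba)*a)* → 13 transitions (3 symbol, 10 ε)
  ((ba)*a)*cb → 17 transitions (5 symbol, 12 ε)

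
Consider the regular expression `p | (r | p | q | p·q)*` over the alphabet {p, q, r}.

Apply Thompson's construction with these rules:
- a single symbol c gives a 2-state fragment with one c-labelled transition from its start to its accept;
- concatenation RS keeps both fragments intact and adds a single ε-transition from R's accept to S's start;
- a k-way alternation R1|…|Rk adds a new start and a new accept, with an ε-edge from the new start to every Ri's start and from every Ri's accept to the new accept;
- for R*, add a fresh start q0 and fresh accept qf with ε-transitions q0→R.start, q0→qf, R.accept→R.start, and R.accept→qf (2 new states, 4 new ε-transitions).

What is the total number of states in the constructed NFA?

Recursing over subexpressions:
Each of the 6 symbol leaves contributes a 2-state fragment.
  p·q = 4 states
  r | p | q | p·q = 12 states
  (r | p | q | p·q)* = 14 states
  p | (r | p | q | p·q)* = 18 states

18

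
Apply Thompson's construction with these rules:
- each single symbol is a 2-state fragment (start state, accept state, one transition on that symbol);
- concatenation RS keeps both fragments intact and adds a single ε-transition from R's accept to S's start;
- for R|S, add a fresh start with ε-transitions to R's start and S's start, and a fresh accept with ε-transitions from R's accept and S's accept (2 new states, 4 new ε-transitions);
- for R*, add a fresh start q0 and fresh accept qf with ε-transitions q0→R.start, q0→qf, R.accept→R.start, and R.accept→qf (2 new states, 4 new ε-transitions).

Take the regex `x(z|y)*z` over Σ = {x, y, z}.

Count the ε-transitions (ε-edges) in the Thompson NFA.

Bottom-up over the parse tree:
Each of the 4 symbol leaves contributes 0 ε-transitions.
  z|y → 4 ε-transitions
  (z|y)* → 8 ε-transitions
  x(z|y)*z → 10 ε-transitions

10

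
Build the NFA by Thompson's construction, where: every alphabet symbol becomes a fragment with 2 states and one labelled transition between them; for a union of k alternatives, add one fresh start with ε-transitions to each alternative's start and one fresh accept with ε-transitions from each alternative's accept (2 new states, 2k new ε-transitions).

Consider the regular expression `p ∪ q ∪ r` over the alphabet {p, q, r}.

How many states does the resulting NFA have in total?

8

By structural recursion:
Each of the 3 symbol leaves contributes a 2-state fragment.
  p ∪ q ∪ r = 8 states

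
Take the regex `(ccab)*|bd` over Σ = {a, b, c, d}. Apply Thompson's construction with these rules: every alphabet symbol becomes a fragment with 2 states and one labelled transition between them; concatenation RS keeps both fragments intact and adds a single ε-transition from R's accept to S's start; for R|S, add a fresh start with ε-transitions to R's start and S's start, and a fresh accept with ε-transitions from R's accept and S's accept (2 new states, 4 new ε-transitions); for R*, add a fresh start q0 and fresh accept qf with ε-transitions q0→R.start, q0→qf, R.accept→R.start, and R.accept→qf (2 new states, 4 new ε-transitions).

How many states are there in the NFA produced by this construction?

Building bottom-up:
Each of the 6 symbol leaves contributes a 2-state fragment.
  ccab → 8 states
  (ccab)* → 10 states
  bd → 4 states
  (ccab)*|bd → 16 states

16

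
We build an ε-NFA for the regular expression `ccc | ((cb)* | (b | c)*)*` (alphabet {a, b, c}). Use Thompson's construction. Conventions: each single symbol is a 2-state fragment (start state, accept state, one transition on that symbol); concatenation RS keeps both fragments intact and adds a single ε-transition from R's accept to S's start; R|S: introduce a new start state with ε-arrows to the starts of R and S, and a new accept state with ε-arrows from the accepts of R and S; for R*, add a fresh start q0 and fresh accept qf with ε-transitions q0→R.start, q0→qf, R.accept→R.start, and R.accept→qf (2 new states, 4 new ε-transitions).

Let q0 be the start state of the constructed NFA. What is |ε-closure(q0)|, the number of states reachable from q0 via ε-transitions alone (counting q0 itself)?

Let C(F) = |ε-closure(F.start)| within fragment F, and note whether F accepts ε. Symbol fragments have C = 1 and do not accept ε. Then:
  ccc → same as the first factor's closure: C = 1
  cb → same as the first factor's closure: C = 1
  (cb)* → the star's fresh start ε-reaches both the body's start and the fresh accept: C = 2 + 1 = 3
  b | c → new start ε-reaches every alternative's start; none of them accept ε, so the new accept is not reached: C = 1 + 1 + 1 = 3
  (b | c)* → C = 1 (new start) + 3 (body) + 1 (new accept) = 5
  (cb)* | (b | c)* → C = 1 (new start) + (3 + 5) + 1 (new accept, since some branch ε-reaches its own accept) = 10
  ((cb)* | (b | c)*)* → C = 1 (new start) + 10 (body) + 1 (new accept) = 12
  ccc | ((cb)* | (b | c)*)* → C = 1 (new start) + (1 + 12) + 1 (new accept, since some branch ε-reaches its own accept) = 15

15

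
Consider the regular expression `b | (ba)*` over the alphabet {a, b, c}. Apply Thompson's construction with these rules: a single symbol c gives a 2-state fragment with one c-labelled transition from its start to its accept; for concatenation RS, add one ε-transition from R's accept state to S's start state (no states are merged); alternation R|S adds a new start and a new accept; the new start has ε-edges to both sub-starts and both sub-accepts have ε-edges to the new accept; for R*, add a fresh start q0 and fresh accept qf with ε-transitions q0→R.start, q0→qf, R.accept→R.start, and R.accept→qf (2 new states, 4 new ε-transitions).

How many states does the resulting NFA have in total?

Bottom-up over the parse tree:
Each of the 3 symbol leaves contributes a 2-state fragment.
  ba : 4 states
  (ba)* : 6 states
  b | (ba)* : 10 states

10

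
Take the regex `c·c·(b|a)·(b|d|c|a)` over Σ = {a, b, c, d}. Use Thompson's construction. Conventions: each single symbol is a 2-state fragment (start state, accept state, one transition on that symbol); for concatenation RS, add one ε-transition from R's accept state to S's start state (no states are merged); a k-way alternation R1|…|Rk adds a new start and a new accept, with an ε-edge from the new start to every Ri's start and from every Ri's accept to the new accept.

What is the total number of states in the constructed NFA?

20

Recursing over subexpressions:
Each of the 8 symbol leaves contributes a 2-state fragment.
  b|a — 6 states
  b|d|c|a — 10 states
  c·c·(b|a)·(b|d|c|a) — 20 states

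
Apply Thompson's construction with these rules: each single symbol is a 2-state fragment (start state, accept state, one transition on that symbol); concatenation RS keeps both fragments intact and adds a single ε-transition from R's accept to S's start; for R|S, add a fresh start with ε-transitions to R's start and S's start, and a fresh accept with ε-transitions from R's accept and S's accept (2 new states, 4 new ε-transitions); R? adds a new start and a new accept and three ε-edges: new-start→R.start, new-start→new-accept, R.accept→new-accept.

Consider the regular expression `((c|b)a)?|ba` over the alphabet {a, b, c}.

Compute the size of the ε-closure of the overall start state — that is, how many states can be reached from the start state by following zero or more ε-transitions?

8

Let C(F) = |ε-closure(F.start)| within fragment F, and note whether F accepts ε. Symbol fragments have C = 1 and do not accept ε. Then:
  c|b — new start ε-reaches every alternative's start; none of them accept ε, so the new accept is not reached: C = 1 + 1 + 1 = 3
  (c|b)a — same as the first factor's closure: C = 3
  ((c|b)a)? — new start has ε-edges to the inner start and to the new accept, so C = 2 + 3 = 5
  ba — same as the first factor's closure: C = 1
  ((c|b)a)?|ba — C = 1 (new start) + (5 + 1) + 1 (new accept, since some branch ε-reaches its own accept) = 8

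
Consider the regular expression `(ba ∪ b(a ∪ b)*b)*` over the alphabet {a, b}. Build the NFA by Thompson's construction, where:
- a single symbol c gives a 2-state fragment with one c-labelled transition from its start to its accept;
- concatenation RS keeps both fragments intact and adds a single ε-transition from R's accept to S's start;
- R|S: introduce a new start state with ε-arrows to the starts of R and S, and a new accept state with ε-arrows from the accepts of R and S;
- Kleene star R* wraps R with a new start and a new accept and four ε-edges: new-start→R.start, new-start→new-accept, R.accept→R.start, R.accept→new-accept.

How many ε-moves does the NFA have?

19

Building bottom-up:
Each of the 6 symbol leaves contributes 0 ε-transitions.
  ba → 1 ε-transition
  a ∪ b → 4 ε-transitions
  (a ∪ b)* → 8 ε-transitions
  b(a ∪ b)*b → 10 ε-transitions
  ba ∪ b(a ∪ b)*b → 15 ε-transitions
  (ba ∪ b(a ∪ b)*b)* → 19 ε-transitions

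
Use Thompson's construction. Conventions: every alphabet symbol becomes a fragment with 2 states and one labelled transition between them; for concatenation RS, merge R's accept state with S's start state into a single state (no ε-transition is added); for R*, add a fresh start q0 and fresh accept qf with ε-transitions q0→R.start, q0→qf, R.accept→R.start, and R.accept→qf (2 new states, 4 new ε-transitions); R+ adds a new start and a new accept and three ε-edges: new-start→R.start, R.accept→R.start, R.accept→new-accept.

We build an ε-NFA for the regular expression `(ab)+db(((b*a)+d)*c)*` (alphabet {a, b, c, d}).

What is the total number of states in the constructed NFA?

19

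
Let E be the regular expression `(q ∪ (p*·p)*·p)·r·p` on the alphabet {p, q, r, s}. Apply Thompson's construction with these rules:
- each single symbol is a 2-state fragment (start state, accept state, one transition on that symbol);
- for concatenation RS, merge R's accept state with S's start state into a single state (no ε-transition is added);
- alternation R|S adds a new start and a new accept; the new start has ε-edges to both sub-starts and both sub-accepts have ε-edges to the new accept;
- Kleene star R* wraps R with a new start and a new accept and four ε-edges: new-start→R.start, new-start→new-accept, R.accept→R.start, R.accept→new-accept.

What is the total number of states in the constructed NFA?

Recursing over subexpressions:
Each of the 6 symbol leaves contributes a 2-state fragment.
  p* — 4 states
  p*·p — 5 states
  (p*·p)* — 7 states
  (p*·p)*·p — 8 states
  q ∪ (p*·p)*·p — 12 states
  (q ∪ (p*·p)*·p)·r·p — 14 states

14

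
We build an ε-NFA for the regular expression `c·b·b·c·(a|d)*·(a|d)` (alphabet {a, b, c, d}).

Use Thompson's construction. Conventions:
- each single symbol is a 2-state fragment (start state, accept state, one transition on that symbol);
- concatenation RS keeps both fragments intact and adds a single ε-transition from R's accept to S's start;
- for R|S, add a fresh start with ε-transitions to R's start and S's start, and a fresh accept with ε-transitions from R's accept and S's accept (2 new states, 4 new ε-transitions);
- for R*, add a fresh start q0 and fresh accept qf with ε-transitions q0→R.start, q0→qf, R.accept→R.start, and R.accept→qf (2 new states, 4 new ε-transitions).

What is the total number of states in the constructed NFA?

22

Bottom-up over the parse tree:
Each of the 8 symbol leaves contributes a 2-state fragment.
  a|d : 6 states
  (a|d)* : 8 states
  a|d : 6 states
  c·b·b·c·(a|d)*·(a|d) : 22 states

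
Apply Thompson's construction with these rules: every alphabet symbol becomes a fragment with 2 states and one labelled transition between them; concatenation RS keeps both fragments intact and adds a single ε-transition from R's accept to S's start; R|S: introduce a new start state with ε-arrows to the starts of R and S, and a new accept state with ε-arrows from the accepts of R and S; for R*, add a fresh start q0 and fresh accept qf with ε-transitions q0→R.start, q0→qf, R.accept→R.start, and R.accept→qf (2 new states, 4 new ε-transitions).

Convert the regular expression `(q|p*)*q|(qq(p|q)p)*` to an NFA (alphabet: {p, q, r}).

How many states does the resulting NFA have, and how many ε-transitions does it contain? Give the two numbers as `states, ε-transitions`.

28, 28

Building bottom-up:
Each of the 8 symbol leaves contributes 2 states and 0 ε-transitions.
  p* — 4 states, 4 ε-transitions
  q|p* — 8 states, 8 ε-transitions
  (q|p*)* — 10 states, 12 ε-transitions
  (q|p*)*q — 12 states, 13 ε-transitions
  p|q — 6 states, 4 ε-transitions
  qq(p|q)p — 12 states, 7 ε-transitions
  (qq(p|q)p)* — 14 states, 11 ε-transitions
  (q|p*)*q|(qq(p|q)p)* — 28 states, 28 ε-transitions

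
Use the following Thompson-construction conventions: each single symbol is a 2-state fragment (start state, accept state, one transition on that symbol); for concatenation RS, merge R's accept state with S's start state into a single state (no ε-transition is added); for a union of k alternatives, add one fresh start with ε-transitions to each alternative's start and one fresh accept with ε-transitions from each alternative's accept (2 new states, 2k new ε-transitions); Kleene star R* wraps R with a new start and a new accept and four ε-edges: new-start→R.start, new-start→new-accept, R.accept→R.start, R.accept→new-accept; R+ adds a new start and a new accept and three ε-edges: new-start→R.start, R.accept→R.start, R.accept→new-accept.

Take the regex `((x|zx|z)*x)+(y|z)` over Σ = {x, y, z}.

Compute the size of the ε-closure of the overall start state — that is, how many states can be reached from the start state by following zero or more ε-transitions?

7

Compute the ε-closure size of each fragment's start state recursively; a symbol fragment's start has no outgoing ε-edge, so its closure is just itself (size 1).
  zx — same as the first factor's closure: |ε-closure| = 1
  x|zx|z — new start ε-reaches every alternative's start; none of them accept ε, so the new accept is not reached: |ε-closure| = 1 + 1 + 1 + 1 = 4
  (x|zx|z)* — |ε-closure| = 1 (new start) + 4 (body) + 1 (new accept) = 6
  (x|zx|z)*x — |ε-closure| = 6 + (1−1) = 6 (closure spills across the concat boundary because the left factor accepts ε)
  ((x|zx|z)*x)+ — |ε-closure| = 1 + 6 = 7 (the body doesn't accept ε, so the new accept is not reached)
  y|z — |ε-closure| = 1 + 1 + 1 = 3 (the new accept is not ε-reachable since no branch accepts ε)
  ((x|zx|z)*x)+(y|z) — |ε-closure| equals the left operand's closure size = 7 (its accept is not ε-reachable, so the closure stops there)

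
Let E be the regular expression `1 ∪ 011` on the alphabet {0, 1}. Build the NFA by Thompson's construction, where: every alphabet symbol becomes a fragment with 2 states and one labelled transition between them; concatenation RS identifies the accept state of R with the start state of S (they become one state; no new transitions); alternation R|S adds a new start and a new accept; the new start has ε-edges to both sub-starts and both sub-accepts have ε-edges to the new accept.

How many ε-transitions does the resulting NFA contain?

4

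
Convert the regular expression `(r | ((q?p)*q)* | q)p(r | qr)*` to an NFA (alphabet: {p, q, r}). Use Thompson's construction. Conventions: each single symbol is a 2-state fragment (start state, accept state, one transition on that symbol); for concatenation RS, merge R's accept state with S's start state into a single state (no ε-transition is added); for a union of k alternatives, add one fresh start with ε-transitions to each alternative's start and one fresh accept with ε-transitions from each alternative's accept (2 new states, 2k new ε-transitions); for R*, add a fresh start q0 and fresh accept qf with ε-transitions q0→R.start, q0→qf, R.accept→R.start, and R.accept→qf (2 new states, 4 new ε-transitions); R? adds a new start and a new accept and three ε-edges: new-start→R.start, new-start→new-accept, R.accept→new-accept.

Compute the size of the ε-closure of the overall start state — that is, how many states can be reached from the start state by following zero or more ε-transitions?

Let C(F) = |ε-closure(F.start)| within fragment F, and note whether F accepts ε. Symbol fragments have C = 1 and do not accept ε. Then:
  q? — new start has ε-edges to the inner start and to the new accept, so |ε-closure| = 2 + 1 = 3
  q?p — |ε-closure| = 3 + (1−1) = 3 (closure spills across the concat boundary because the left factor accepts ε)
  (q?p)* — the star's fresh start ε-reaches both the body's start and the fresh accept: |ε-closure| = 2 + 3 = 5
  (q?p)*q — |ε-closure| = 5 + (1−1) = 5 (closure spills across the concat boundary because the left factor accepts ε)
  ((q?p)*q)* — the star's fresh start ε-reaches both the body's start and the fresh accept: |ε-closure| = 2 + 5 = 7
  r | ((q?p)*q)* | q — |ε-closure| = 1 (new start) + (1 + 7 + 1) + 1 (new accept, since some branch ε-reaches its own accept) = 11
  qr — same as the first factor's closure: |ε-closure| = 1
  r | qr — |ε-closure| = 1 + 1 + 1 = 3 (the new accept is not ε-reachable since no branch accepts ε)
  (r | qr)* — |ε-closure| = 1 (new start) + 3 (body) + 1 (new accept) = 5
  (r | ((q?p)*q)* | q)p(r | qr)* — the left operand accepts ε, so the closure extends into the next operand (the shared merged state is already counted); |ε-closure| = 11 + (1−1) = 11

11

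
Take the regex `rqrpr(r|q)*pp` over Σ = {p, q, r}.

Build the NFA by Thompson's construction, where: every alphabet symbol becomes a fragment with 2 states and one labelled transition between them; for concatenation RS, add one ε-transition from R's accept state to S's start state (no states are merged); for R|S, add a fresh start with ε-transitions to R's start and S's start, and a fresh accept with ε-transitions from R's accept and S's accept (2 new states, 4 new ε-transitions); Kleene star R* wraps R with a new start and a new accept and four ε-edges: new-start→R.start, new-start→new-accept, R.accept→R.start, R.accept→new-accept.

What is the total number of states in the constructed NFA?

22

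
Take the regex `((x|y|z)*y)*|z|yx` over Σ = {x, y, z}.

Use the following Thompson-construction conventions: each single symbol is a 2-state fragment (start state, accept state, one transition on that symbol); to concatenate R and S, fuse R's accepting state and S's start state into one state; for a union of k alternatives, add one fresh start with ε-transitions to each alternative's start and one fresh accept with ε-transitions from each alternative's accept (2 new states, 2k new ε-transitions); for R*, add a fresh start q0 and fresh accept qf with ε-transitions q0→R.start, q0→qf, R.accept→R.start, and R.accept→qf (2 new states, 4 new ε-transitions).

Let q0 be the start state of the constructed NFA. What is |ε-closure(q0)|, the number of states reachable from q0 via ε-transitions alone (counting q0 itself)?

Let C(F) = |ε-closure(F.start)| within fragment F, and note whether F accepts ε. Symbol fragments have C = 1 and do not accept ε. Then:
  x|y|z : C = 1 + 1 + 1 + 1 = 4 (the new accept is not ε-reachable since no branch accepts ε)
  (x|y|z)* : C = 1 (new start) + 4 (body) + 1 (new accept) = 6
  (x|y|z)*y : the left operand accepts ε, so the closure extends into the next operand (the shared merged state is already counted); C = 6 + (1−1) = 6
  ((x|y|z)*y)* : C = 1 (new start) + 6 (body) + 1 (new accept) = 8
  yx : same as the first factor's closure: C = 1
  ((x|y|z)*y)*|z|yx : new start ε-reaches every alternative's start; at least one alternative accepts ε, so the union's new accept is reached too: C = 1 + 8 + 1 + 1 + 1 = 12

12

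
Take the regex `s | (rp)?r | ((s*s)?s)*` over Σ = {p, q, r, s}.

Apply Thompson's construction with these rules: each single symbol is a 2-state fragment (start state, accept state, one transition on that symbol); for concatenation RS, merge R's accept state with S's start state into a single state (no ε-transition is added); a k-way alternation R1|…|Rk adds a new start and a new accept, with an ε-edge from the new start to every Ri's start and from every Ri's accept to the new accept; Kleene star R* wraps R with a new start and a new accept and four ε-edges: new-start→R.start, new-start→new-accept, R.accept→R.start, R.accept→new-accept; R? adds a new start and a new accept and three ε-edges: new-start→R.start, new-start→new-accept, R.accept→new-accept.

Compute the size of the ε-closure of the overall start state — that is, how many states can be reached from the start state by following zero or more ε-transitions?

13

Work bottom-up. For each fragment F, track |ε-closure(F.start)| and whether F's accept lies in that closure (i.e. whether F accepts ε). A single-symbol fragment has closure size 1 and does not accept ε.
  rp : |closure| equals the left operand's closure size = 1 (its accept is not ε-reachable, so the closure stops there)
  (rp)? : |closure| = 1 (new start) + 1 (body) + 1 (new accept, via ε) = 3
  (rp)?r : |closure| = 3 + (1−1) = 3 (closure spills across the concat boundary because the left factor accepts ε)
  s* : the star's fresh start ε-reaches both the body's start and the fresh accept: |closure| = 2 + 1 = 3
  s*s : the left operand accepts ε, so the closure extends into the next operand (the shared merged state is already counted); |closure| = 3 + (1−1) = 3
  (s*s)? : |closure| = 1 (new start) + 3 (body) + 1 (new accept, via ε) = 5
  (s*s)?s : |closure| = 5 + (1−1) = 5 (closure spills across the concat boundary because the left factor accepts ε)
  ((s*s)?s)* : the star's fresh start ε-reaches both the body's start and the fresh accept: |closure| = 2 + 5 = 7
  s | (rp)?r | ((s*s)?s)* : new start ε-reaches every alternative's start; at least one alternative accepts ε, so the union's new accept is reached too: |closure| = 1 + 1 + 3 + 7 + 1 = 13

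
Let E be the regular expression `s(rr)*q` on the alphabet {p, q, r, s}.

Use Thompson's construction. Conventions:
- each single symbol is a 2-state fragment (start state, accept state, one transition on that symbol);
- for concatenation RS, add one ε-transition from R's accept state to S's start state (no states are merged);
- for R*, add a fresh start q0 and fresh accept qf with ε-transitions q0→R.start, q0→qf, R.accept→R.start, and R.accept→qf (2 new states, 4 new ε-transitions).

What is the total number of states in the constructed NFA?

By structural recursion:
Each of the 4 symbol leaves contributes a 2-state fragment.
  rr = 4 states
  (rr)* = 6 states
  s(rr)*q = 10 states

10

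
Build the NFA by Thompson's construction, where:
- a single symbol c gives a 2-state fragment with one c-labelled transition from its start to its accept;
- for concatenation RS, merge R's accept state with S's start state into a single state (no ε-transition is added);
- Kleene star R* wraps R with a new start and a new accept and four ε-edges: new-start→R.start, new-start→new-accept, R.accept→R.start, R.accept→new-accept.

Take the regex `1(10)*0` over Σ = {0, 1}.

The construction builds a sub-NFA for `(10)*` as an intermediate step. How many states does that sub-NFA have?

Fragment for `(10)*`:
Each of the 2 symbol leaves contributes a 2-state fragment.
  10 : 3 states
  (10)* : 5 states

5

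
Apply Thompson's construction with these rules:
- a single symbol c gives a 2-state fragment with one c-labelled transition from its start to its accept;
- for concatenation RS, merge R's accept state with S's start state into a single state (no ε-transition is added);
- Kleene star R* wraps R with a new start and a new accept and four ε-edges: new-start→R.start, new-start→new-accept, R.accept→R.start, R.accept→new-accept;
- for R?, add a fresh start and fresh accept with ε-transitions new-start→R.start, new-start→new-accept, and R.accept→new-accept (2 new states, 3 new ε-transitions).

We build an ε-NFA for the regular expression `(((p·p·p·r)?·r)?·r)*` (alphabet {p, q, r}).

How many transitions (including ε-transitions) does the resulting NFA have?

16

Bottom-up over the parse tree:
Each of the 6 symbol leaves contributes 1 transition (1 symbol, 0 ε).
  p·p·p·r : 4 transitions (4 symbol, 0 ε)
  (p·p·p·r)? : 7 transitions (4 symbol, 3 ε)
  (p·p·p·r)?·r : 8 transitions (5 symbol, 3 ε)
  ((p·p·p·r)?·r)? : 11 transitions (5 symbol, 6 ε)
  ((p·p·p·r)?·r)?·r : 12 transitions (6 symbol, 6 ε)
  (((p·p·p·r)?·r)?·r)* : 16 transitions (6 symbol, 10 ε)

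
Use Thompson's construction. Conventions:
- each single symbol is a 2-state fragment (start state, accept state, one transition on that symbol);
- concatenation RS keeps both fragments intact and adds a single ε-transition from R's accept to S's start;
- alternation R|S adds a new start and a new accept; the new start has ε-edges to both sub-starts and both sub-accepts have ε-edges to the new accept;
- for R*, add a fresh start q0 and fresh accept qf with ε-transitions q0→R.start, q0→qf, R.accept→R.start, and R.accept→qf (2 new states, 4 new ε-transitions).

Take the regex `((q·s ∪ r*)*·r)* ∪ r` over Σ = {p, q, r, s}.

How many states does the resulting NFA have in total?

20

Building bottom-up:
Each of the 5 symbol leaves contributes a 2-state fragment.
  q·s — 4 states
  r* — 4 states
  q·s ∪ r* — 10 states
  (q·s ∪ r*)* — 12 states
  (q·s ∪ r*)*·r — 14 states
  ((q·s ∪ r*)*·r)* — 16 states
  ((q·s ∪ r*)*·r)* ∪ r — 20 states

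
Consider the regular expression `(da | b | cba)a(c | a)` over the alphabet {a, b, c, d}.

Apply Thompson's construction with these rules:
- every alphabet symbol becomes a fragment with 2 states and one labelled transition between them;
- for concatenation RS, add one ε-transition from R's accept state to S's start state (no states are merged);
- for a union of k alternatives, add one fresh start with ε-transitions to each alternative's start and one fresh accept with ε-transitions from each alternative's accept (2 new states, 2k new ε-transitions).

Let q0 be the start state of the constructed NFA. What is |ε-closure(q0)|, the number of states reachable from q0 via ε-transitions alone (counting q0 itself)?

4

Compute the ε-closure size of each fragment's start state recursively; a symbol fragment's start has no outgoing ε-edge, so its closure is just itself (size 1).
  da → same as the first factor's closure: |ε-closure| = 1
  cba → same as the first factor's closure: |ε-closure| = 1
  da | b | cba → new start ε-reaches every alternative's start; none of them accept ε, so the new accept is not reached: |ε-closure| = 1 + 1 + 1 + 1 = 4
  c | a → new start ε-reaches every alternative's start; none of them accept ε, so the new accept is not reached: |ε-closure| = 1 + 1 + 1 = 3
  (da | b | cba)a(c | a) → |ε-closure| equals the left operand's closure size = 4 (its accept is not ε-reachable, so the closure stops there)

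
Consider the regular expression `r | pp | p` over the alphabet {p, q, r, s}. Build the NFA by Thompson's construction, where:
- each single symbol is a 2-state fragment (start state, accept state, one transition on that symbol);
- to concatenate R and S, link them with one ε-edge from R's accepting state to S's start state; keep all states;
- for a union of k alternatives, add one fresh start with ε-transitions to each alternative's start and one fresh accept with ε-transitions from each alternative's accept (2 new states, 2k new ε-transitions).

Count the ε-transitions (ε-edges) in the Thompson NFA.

7

Recursing over subexpressions:
Each of the 4 symbol leaves contributes 0 ε-transitions.
  pp → 1 ε-transition
  r | pp | p → 7 ε-transitions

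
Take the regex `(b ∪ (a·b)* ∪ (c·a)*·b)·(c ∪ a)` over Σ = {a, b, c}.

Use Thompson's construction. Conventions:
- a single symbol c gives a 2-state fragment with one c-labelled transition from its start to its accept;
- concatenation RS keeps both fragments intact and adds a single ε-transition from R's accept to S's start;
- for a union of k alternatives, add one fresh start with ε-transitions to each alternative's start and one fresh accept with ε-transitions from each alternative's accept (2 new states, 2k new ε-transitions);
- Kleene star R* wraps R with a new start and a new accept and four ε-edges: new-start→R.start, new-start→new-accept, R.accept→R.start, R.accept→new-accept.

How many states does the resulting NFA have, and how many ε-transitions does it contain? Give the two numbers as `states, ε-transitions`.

Per subexpression:
Each of the 8 symbol leaves contributes 2 states and 0 ε-transitions.
  a·b = 4 states, 1 ε-transition
  (a·b)* = 6 states, 5 ε-transitions
  c·a = 4 states, 1 ε-transition
  (c·a)* = 6 states, 5 ε-transitions
  (c·a)*·b = 8 states, 6 ε-transitions
  b ∪ (a·b)* ∪ (c·a)*·b = 18 states, 17 ε-transitions
  c ∪ a = 6 states, 4 ε-transitions
  (b ∪ (a·b)* ∪ (c·a)*·b)·(c ∪ a) = 24 states, 22 ε-transitions

24, 22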